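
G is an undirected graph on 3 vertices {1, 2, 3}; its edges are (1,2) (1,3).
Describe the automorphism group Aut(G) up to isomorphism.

the cyclic group of order 2

The degree sequence is [2, 1, 1]; the two degree-1 vertices 2 and 3 are the ends of a path, so G = P_3. A path has exactly one nontrivial symmetry — reversal — giving Aut(G) of order 2.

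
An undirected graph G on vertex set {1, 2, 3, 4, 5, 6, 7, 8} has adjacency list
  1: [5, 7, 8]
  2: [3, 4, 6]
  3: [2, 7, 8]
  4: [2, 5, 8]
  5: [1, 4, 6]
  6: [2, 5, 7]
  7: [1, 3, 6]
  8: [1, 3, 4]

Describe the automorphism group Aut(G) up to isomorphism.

the hyperoctahedral group B_3

G is 3-regular and bipartite on 2^3 = 8 vertices with girth 4; it is the hypercube graph Q_3. The symmetry group of the 3-cube is the hyperoctahedral group B_3 = Z_2 ≀ S_3, of order 2^3·3! = 48.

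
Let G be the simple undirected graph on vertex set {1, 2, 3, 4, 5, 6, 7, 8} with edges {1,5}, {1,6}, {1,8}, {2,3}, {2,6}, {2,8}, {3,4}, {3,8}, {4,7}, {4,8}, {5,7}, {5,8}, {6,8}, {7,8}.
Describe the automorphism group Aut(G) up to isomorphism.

Vertex 8 is the unique vertex of degree 7; the remaining 7 vertices each have degree 3 and induce a cycle, so G is the wheel on 8 vertices with hub 8. Every automorphism fixes the hub and acts on the rim 7-cycle, so Aut(G) ≅ Aut(C_7) = D_7 of order 14.

D_7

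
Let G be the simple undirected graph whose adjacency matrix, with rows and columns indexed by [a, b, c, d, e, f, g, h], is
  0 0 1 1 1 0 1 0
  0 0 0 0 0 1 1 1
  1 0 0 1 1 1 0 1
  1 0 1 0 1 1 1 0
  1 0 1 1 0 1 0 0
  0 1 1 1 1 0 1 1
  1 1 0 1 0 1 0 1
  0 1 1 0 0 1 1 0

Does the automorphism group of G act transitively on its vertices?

No

Vertex b is the only vertex of degree 3, so every automorphism fixes it; G is not vertex-transitive.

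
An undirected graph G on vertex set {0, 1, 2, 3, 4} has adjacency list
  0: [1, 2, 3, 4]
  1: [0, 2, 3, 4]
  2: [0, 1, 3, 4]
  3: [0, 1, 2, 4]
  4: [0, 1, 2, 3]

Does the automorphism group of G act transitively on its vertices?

Yes

Every vertex has degree 4, so G is the complete graph K_5. Every bijection on the vertex set is an automorphism of K_5; hence Aut(K_5) ≅ S_5, order 120. This group acts transitively on the 5 vertices.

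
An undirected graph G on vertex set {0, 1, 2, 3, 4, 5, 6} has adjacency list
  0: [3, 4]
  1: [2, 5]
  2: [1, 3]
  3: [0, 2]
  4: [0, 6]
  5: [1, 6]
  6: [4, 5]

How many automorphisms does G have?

Every vertex has degree 2 and the graph is connected, so G is the 7-cycle C_7. C_7 has 7 rotations and 7 reflections, so Aut(C_7) ≅ D_7 of order 14.

14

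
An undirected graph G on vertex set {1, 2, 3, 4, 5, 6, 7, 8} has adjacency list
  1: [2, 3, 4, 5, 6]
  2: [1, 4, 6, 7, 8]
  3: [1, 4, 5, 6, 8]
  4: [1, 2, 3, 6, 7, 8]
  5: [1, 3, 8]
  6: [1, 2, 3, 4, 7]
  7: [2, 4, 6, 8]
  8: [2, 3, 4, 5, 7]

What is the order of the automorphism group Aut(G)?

1

The degree sequence is [5, 5, 5, 6, 3, 5, 4, 5]. Checking the degree-preserving permutations of the vertex set shows that none except the identity preserves every edge, so Aut(G) is trivial.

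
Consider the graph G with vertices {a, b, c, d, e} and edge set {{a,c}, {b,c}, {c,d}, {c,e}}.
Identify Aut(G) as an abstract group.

S_4

Vertex c has degree 4 and every other vertex has degree 1, so G is the star K_{1,4} with centre c. Any automorphism fixes the centre and permutes the 4 leaves freely, so Aut(G) ≅ S_4 of order 4! = 24.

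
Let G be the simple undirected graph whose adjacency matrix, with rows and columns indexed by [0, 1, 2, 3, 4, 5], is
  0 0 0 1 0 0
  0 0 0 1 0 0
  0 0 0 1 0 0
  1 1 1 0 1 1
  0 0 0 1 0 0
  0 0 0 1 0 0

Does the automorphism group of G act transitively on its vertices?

Vertex 3 is the only vertex of degree 5, so every automorphism fixes it; G is not vertex-transitive.

No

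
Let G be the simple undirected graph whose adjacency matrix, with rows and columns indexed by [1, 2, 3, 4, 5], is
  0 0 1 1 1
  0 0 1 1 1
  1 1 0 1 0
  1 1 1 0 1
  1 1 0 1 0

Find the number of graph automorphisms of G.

Vertex 4 is the unique vertex of degree 4; the remaining 4 vertices each have degree 3 and induce a cycle, so G is the wheel on 5 vertices with hub 4. Every automorphism fixes the hub and acts on the rim 4-cycle, so Aut(G) ≅ Aut(C_4) = D_4 of order 8.

8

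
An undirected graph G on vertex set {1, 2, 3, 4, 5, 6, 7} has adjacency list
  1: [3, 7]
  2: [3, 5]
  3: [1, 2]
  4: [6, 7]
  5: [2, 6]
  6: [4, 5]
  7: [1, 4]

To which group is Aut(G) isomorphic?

Every vertex has degree 2 and the graph is connected, so G is the 7-cycle C_7. C_7 has 7 rotations and 7 reflections, so Aut(C_7) ≅ D_7 of order 14.

D_7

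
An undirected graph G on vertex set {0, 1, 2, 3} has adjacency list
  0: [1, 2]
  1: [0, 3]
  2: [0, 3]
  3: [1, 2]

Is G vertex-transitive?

G is 2-regular and bipartite on 2^2 = 4 vertices with girth 4; it is the hypercube graph Q_2. Aut(Q_2) consists of the signed permutations of the 2 coordinate axes: 2! permutations times 2^2 sign flips, so |Aut| = 2^2·2! = 8. Under this action every vertex can be carried to every other, so G is vertex-transitive.

Yes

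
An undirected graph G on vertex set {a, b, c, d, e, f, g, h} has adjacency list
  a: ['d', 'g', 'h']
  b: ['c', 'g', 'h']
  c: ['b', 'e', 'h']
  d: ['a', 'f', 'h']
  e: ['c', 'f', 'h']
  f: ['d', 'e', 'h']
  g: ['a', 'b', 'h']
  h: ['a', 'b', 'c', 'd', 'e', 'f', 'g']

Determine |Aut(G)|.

Vertex h is the unique vertex of degree 7; the remaining 7 vertices each have degree 3 and induce a cycle, so G is the wheel on 8 vertices with hub h. Every automorphism fixes the hub and acts on the rim 7-cycle, so Aut(G) ≅ Aut(C_7) = D_7 of order 14.

14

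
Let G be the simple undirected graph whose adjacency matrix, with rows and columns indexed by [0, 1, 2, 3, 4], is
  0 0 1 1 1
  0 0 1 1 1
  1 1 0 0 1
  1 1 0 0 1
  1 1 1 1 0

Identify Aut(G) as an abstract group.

Vertex 4 is the unique vertex of degree 4; the remaining 4 vertices each have degree 3 and induce a cycle, so G is the wheel on 5 vertices with hub 4. Every automorphism fixes the hub and acts on the rim 4-cycle, so Aut(G) ≅ Aut(C_4) = D_4 of order 8.

the dihedral group of order 8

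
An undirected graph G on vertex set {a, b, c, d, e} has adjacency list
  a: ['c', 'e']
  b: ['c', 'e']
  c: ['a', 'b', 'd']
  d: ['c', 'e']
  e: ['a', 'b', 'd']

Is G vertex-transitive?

No

Automorphisms preserve degree, but G has vertices of degree 2 and vertices of degree 3; no automorphism maps one to the other, so G is not vertex-transitive.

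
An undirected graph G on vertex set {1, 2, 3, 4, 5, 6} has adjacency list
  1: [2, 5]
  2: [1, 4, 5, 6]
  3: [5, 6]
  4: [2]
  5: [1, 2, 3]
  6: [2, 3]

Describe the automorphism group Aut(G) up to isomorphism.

1

Degrees alone do not determine every vertex (e.g. 1 and 3 both have degree 2), but their neighbour-degree multisets differ: N(1) has degrees [3, 4] while N(3) has degrees [2, 3]. Repeating this refinement separates all vertices, so the only automorphism is the identity.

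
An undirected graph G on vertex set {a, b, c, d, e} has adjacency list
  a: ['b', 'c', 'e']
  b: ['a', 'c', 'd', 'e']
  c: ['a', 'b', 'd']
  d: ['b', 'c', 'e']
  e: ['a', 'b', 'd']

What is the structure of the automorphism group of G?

the dihedral group of order 8

Vertex b is the unique vertex of degree 4; the remaining 4 vertices each have degree 3 and induce a cycle, so G is the wheel on 5 vertices with hub b. With the hub fixed, the remaining symmetry is that of the rim cycle C_4, giving the dihedral group D_4.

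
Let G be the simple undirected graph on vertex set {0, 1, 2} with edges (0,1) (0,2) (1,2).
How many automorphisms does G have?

6

All 3 vertices are pairwise adjacent: G = K_3. Every bijection on the vertex set is an automorphism of K_3; hence Aut(K_3) ≅ S_3, order 6.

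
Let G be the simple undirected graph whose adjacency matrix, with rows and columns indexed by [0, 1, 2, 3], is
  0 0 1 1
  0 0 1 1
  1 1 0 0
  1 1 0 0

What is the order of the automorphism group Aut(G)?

G is 2-regular and bipartite on 2^2 = 4 vertices with girth 4; it is the hypercube graph Q_2. Aut(Q_2) consists of the signed permutations of the 2 coordinate axes: 2! permutations times 2^2 sign flips, so |Aut| = 2^2·2! = 8.

8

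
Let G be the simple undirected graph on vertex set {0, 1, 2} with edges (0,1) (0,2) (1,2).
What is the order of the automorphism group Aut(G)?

6

Every vertex has degree 2, so G is the complete graph K_3. Any permutation of the 3 vertices preserves K_3, so Aut(K_3) = S_3 of order 3! = 6.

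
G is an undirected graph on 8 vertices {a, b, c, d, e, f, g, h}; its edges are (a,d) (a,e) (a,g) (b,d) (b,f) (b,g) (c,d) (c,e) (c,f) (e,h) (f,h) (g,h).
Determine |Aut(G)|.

G is 3-regular and bipartite on 2^3 = 8 vertices with girth 4; it is the hypercube graph Q_3. Aut(Q_3) consists of the signed permutations of the 3 coordinate axes: 3! permutations times 2^3 sign flips, so |Aut| = 2^3·3! = 48.

48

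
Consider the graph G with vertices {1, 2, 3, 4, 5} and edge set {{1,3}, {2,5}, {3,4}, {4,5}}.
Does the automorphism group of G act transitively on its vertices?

No

Automorphisms preserve degree, but G has vertices of degree 1 and vertices of degree 2; no automorphism maps one to the other, so G is not vertex-transitive.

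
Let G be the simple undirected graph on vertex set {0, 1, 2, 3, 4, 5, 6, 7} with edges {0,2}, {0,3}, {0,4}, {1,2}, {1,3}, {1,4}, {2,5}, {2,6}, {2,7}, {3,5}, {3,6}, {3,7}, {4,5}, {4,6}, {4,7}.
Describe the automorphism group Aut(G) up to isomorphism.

The vertices split by degree into {2, 3, 4} (degree 5) and {0, 1, 5, 6, 7} (degree 3); every edge runs between the two parts, so G is the complete bipartite graph K_{3,5}. The parts have unequal sizes, so no automorphism swaps them; each part is permuted independently, giving S_5 × S_3 of order 5!·3! = 720.

S_5 × S_3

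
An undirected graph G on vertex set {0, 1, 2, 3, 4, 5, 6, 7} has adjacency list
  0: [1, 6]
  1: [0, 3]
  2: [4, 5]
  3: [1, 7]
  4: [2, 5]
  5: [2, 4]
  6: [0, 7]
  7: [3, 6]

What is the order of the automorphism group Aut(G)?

G has two connected components, {0, 1, 3, 6, 7} and {2, 4, 5}; each is 2-regular, so G = C_5 ⊔ C_3. No automorphism exchanges components of different sizes, hence Aut(G) is the direct product D_3 × D_5, order 60.

60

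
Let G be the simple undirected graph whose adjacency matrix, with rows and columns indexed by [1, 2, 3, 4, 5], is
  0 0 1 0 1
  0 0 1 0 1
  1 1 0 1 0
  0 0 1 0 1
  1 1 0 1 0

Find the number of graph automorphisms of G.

The vertices split by degree into {3, 5} (degree 3) and {1, 2, 4} (degree 2); every edge runs between the two parts, so G is the complete bipartite graph K_{2,3}. The parts have unequal sizes, so no automorphism swaps them; each part is permuted independently, giving S_3 × S_2 of order 3!·2! = 12.

12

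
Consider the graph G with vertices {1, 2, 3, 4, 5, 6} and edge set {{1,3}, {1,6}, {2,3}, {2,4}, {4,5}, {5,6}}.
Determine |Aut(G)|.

Every vertex has degree 2 and the graph is connected, so G is the 6-cycle C_6. C_6 has 6 rotations and 6 reflections, so Aut(C_6) ≅ D_6 of order 12.

12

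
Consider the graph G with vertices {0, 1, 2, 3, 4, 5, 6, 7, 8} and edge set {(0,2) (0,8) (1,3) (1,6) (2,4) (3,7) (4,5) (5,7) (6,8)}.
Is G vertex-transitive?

G is 2-regular and connected on 9 vertices, i.e. the cycle C_9. The automorphisms of the 9-cycle are exactly the symmetries of a regular 9-gon: the dihedral group D_9, |D_9| = 18. This group acts transitively on the 9 vertices.

Yes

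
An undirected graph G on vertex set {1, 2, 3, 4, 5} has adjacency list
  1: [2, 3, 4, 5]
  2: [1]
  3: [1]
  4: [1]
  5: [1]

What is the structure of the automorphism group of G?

S_4

Vertex 1 has degree 4 and every other vertex has degree 1, so G is the star K_{1,4} with centre 1. Any automorphism fixes the centre and permutes the 4 leaves freely, so Aut(G) ≅ S_4 of order 4! = 24.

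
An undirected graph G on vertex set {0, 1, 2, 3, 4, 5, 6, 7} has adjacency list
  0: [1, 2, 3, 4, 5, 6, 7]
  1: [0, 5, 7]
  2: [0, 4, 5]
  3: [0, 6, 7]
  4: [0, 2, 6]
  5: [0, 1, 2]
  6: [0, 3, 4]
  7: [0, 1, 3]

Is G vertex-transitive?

No

Vertex 0 is the only vertex of degree 7, so every automorphism fixes it; G is not vertex-transitive.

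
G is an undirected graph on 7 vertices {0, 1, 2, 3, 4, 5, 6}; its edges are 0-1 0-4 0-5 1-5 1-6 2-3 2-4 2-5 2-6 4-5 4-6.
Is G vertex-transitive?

Vertex 3 is the only vertex of degree 1, so every automorphism fixes it; G is not vertex-transitive.

No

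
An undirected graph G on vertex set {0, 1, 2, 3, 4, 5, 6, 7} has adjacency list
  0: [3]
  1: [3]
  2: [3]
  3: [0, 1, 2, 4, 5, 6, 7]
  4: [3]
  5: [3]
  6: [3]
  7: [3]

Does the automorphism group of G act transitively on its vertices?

No

Vertex 3 is the only vertex of degree 7, so every automorphism fixes it; G is not vertex-transitive.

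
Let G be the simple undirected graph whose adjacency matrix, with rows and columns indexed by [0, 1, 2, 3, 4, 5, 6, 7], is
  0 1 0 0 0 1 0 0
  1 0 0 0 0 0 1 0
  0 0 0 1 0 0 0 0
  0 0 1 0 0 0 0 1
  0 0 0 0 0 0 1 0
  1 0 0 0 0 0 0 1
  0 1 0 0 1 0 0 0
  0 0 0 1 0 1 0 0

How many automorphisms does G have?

The degree sequence is [2, 2, 1, 2, 1, 2, 2, 2]; the two degree-1 vertices 2 and 4 are the ends of a path, so G = P_8. The only nontrivial automorphism of a path is the end-to-end reflection, so Aut(G) ≅ Z_2.

2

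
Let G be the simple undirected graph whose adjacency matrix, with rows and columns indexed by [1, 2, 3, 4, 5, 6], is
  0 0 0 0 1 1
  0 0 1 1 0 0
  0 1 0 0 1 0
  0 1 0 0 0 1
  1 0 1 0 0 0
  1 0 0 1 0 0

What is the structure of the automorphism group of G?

Every vertex has degree 2 and the graph is connected, so G is the 6-cycle C_6. The automorphisms of the 6-cycle are exactly the symmetries of a regular 6-gon: the dihedral group D_6, |D_6| = 12.

the dihedral group of order 12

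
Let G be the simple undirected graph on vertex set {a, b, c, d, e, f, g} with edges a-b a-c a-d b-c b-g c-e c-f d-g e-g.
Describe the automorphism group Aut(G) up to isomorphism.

1

Degrees alone do not determine every vertex (e.g. a and b both have degree 3), but their neighbour-degree multisets differ: N(a) has degrees [2, 3, 4] while N(b) has degrees [3, 3, 4]. Repeating this refinement separates all vertices, so the only automorphism is the identity.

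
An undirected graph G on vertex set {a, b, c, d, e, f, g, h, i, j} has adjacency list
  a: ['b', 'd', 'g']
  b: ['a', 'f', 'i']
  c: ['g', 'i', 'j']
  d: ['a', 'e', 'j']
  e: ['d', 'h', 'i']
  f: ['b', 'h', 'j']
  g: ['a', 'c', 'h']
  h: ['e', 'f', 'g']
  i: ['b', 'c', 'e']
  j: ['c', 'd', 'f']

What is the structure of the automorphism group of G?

G is 3-regular on 10 vertices with no triangles and no 4-cycles (girth 5): this is the Petersen graph. Viewing the Petersen graph as the Kneser graph K(5,2) — vertices are 2-subsets of {1,…,5}, edges join disjoint pairs — its automorphisms are exactly the permutations of the 5-element set, so Aut ≅ S_5 of order 120.

S_5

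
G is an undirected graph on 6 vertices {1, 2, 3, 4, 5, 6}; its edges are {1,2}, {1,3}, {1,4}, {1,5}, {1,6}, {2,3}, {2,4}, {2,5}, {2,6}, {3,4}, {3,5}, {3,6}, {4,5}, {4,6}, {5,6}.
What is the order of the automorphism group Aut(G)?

Every vertex has degree 5, so G is the complete graph K_6. Every bijection on the vertex set is an automorphism of K_6; hence Aut(K_6) ≅ S_6, order 720.

720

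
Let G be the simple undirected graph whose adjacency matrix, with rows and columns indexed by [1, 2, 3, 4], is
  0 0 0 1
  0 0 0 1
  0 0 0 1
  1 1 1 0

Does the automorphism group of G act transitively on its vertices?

Vertex 4 is the only vertex of degree 3, so every automorphism fixes it; G is not vertex-transitive.

No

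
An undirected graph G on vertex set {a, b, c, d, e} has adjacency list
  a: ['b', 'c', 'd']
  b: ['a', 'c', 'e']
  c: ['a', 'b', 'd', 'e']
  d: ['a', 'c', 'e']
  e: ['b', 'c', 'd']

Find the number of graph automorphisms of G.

Vertex c is the unique vertex of degree 4; the remaining 4 vertices each have degree 3 and induce a cycle, so G is the wheel on 5 vertices with hub c. With the hub fixed, the remaining symmetry is that of the rim cycle C_4, giving the dihedral group D_4.

8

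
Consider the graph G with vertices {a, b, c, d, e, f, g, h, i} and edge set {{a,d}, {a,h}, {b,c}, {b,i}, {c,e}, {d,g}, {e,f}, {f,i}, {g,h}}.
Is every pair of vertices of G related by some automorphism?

No

G has two connected components, {b, c, e, f, i} and {a, d, g, h}; each is 2-regular, so G = C_5 ⊔ C_4. The orbit of a under Aut(G) is {a, d, g, h}, which does not contain b, so G is not vertex-transitive.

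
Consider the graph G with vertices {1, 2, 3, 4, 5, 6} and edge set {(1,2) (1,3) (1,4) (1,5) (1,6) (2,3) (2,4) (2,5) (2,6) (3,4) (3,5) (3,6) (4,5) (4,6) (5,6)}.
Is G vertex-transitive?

All 6 vertices are pairwise adjacent: G = K_6. Every bijection on the vertex set is an automorphism of K_6; hence Aut(K_6) ≅ S_6, order 720. This group acts transitively on the 6 vertices.

Yes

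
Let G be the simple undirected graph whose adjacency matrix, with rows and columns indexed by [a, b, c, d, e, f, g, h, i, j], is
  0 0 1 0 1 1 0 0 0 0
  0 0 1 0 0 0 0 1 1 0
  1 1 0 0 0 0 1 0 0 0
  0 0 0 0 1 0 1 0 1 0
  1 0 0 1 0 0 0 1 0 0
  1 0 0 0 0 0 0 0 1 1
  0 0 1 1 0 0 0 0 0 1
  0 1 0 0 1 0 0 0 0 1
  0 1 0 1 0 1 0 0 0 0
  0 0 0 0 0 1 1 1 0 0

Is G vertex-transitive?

Yes

G is 3-regular on 10 vertices with no triangles and no 4-cycles (girth 5): this is the Petersen graph. Viewing the Petersen graph as the Kneser graph K(5,2) — vertices are 2-subsets of {1,…,5}, edges join disjoint pairs — its automorphisms are exactly the permutations of the 5-element set, so Aut ≅ S_5 of order 120. Under this action every vertex can be carried to every other, so G is vertex-transitive.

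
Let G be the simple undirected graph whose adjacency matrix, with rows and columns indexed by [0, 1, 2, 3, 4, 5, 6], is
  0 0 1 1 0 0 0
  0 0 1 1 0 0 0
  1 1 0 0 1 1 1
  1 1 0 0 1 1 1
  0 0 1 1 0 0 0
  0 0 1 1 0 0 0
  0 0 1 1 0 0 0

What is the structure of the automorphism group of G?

The vertices split by degree into {2, 3} (degree 5) and {0, 1, 4, 5, 6} (degree 2); every edge runs between the two parts, so G is the complete bipartite graph K_{2,5}. Automorphisms preserve the bipartition setwise (since the parts differ in size) and act as S_2 × S_5 within it; |Aut| = 240.

S_2 × S_5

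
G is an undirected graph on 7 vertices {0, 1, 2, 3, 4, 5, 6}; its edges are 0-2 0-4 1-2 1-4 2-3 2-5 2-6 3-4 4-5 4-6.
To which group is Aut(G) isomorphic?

S_2 × S_5

The vertices split by degree into {2, 4} (degree 5) and {0, 1, 3, 5, 6} (degree 2); every edge runs between the two parts, so G is the complete bipartite graph K_{2,5}. Automorphisms preserve the bipartition setwise (since the parts differ in size) and act as S_2 × S_5 within it; |Aut| = 240.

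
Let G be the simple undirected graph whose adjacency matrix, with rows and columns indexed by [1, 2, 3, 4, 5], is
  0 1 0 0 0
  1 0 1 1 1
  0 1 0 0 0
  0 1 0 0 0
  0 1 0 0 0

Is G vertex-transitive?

Vertex 2 is the only vertex of degree 4, so every automorphism fixes it; G is not vertex-transitive.

No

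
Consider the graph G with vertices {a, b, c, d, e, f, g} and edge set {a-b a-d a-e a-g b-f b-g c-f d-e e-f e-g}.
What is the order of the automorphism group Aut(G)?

1

The degree sequence is [4, 3, 1, 2, 4, 3, 3]. Checking the degree-preserving permutations of the vertex set shows that none except the identity preserves every edge, so Aut(G) is trivial.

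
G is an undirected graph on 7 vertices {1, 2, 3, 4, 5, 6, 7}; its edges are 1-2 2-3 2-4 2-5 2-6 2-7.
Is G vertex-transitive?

No

Vertex 2 is the only vertex of degree 6, so every automorphism fixes it; G is not vertex-transitive.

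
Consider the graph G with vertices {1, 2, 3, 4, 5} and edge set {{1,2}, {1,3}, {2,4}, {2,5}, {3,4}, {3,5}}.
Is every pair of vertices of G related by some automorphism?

Automorphisms preserve degree, but G has vertices of degree 2 and vertices of degree 3; no automorphism maps one to the other, so G is not vertex-transitive.

No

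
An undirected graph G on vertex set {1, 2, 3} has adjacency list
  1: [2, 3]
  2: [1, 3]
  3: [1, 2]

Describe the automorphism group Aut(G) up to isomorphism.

the symmetric group on 3 letters

All 3 vertices are pairwise adjacent: G = K_3. Any permutation of the 3 vertices preserves K_3, so Aut(K_3) = S_3 of order 3! = 6.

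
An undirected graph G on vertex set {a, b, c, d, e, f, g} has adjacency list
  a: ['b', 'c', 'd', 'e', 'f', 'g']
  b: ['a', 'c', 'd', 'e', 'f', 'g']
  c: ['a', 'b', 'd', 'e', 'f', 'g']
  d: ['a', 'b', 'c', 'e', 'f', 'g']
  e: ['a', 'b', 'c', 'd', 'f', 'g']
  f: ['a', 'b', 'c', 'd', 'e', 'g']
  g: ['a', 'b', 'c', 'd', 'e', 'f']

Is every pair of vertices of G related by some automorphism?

All 7 vertices are pairwise adjacent: G = K_7. Any permutation of the 7 vertices preserves K_7, so Aut(K_7) = S_7 of order 7! = 5040. This group acts transitively on the 7 vertices.

Yes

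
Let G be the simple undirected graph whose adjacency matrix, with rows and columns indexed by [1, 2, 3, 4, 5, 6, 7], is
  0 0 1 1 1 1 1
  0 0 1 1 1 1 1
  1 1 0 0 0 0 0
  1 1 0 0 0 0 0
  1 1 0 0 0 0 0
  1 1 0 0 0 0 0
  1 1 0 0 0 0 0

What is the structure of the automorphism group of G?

The vertices split by degree into {1, 2} (degree 5) and {3, 4, 5, 6, 7} (degree 2); every edge runs between the two parts, so G is the complete bipartite graph K_{2,5}. The parts have unequal sizes, so no automorphism swaps them; each part is permuted independently, giving S_5 × S_2 of order 5!·2! = 240.

S_5 × S_2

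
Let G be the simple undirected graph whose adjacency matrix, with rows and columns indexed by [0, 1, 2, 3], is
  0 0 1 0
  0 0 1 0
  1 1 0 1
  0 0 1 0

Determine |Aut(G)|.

6

Vertex 2 has degree 3 and every other vertex has degree 1, so G is the star K_{1,3} with centre 2. The 3 leaves are pairwise interchangeable while the centre is fixed, giving Aut(G) = S_3.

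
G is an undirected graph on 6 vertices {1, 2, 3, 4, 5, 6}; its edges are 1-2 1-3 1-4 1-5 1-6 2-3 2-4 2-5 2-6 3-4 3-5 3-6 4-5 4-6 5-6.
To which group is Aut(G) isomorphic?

S_6

All 6 vertices are pairwise adjacent: G = K_6. Any permutation of the 6 vertices preserves K_6, so Aut(K_6) = S_6 of order 6! = 720.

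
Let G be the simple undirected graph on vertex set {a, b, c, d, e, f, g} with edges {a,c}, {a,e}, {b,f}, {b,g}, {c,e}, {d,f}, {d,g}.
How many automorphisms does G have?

48

G has two connected components, {b, d, f, g} and {a, c, e}; each is 2-regular, so G = C_4 ⊔ C_3. The components are non-isomorphic (different sizes), so Aut(G) = Aut(C_4) × Aut(C_3) = D_4 × D_3 of order 8·6 = 48.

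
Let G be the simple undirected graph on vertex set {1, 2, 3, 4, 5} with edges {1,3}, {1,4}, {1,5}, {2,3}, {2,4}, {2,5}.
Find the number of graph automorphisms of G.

12

The vertices split by degree into {1, 2} (degree 3) and {3, 4, 5} (degree 2); every edge runs between the two parts, so G is the complete bipartite graph K_{2,3}. Automorphisms preserve the bipartition setwise (since the parts differ in size) and act as S_3 × S_2 within it; |Aut| = 12.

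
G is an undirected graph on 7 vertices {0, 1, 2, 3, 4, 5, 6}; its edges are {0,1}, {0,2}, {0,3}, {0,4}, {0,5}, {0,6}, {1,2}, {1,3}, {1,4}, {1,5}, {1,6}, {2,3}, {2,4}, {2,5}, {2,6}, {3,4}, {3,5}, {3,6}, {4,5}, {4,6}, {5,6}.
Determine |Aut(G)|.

5040

All 7 vertices are pairwise adjacent: G = K_7. Any permutation of the 7 vertices preserves K_7, so Aut(K_7) = S_7 of order 7! = 5040.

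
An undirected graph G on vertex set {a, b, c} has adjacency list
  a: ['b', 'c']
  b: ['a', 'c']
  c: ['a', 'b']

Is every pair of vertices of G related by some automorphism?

Yes

All 3 vertices are pairwise adjacent: G = K_3. Any permutation of the 3 vertices preserves K_3, so Aut(K_3) = S_3 of order 3! = 6. Under this action every vertex can be carried to every other, so G is vertex-transitive.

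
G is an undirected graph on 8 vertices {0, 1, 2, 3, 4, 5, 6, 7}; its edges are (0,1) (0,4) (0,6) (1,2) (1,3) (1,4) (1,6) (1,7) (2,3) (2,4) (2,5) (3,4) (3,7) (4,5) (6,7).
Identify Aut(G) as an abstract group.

1

Degrees alone do not determine every vertex (e.g. 0 and 6 both have degree 3), but their neighbour-degree multisets differ: N(0) has degrees [3, 5, 6] while N(6) has degrees [3, 3, 6]. Repeating this refinement separates all vertices, so the only automorphism is the identity.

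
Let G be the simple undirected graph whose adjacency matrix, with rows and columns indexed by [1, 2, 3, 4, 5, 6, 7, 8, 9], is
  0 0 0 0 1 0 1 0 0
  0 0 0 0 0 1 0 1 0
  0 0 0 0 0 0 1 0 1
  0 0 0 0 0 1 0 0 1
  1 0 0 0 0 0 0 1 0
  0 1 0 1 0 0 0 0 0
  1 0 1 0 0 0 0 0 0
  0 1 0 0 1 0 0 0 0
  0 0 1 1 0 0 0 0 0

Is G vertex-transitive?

Yes

Every vertex has degree 2 and the graph is connected, so G is the 9-cycle C_9. The automorphisms of the 9-cycle are exactly the symmetries of a regular 9-gon: the dihedral group D_9, |D_9| = 18. This group acts transitively on the 9 vertices.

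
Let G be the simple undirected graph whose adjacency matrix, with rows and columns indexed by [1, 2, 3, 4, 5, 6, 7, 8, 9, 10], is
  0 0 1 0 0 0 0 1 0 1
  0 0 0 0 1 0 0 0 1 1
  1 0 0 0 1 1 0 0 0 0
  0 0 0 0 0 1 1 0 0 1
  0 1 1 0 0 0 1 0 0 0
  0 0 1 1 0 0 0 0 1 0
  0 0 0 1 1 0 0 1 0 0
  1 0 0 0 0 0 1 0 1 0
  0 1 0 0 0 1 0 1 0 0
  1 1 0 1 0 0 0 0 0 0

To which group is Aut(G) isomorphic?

G is 3-regular on 10 vertices with no triangles and no 4-cycles (girth 5): this is the Petersen graph. It is a classical fact that the Petersen graph has automorphism group S_5 (order 120), arising from its description as the Kneser graph K(5,2).

the symmetric group S_5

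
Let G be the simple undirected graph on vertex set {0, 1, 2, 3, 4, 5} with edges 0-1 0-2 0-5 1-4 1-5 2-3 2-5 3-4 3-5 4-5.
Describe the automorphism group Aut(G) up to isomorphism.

Vertex 5 is the unique vertex of degree 5; the remaining 5 vertices each have degree 3 and induce a cycle, so G is the wheel on 6 vertices with hub 5. Every automorphism fixes the hub and acts on the rim 5-cycle, so Aut(G) ≅ Aut(C_5) = D_5 of order 10.

the dihedral group of order 10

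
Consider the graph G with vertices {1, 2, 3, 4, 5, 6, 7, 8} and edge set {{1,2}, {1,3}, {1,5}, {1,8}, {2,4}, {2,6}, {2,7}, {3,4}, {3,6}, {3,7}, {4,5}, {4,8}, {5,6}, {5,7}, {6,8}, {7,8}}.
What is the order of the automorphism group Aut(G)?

1152

G is 4-regular and bipartite with parts {1, 4, 6, 7} and {2, 3, 5, 8} (each part is independent and every cross-pair is an edge), so G = K_{4,4}. Each part can be permuted independently (S_4 × S_4) and the two equal-size parts can also be swapped, giving (S_4 × S_4) ⋊ Z_2 of order 2·(4!)² = 1152.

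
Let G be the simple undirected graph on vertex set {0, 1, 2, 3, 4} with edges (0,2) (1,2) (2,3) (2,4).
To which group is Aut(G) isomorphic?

Vertex 2 has degree 4 and every other vertex has degree 1, so G is the star K_{1,4} with centre 2. The 4 leaves are pairwise interchangeable while the centre is fixed, giving Aut(G) = S_4.

S_4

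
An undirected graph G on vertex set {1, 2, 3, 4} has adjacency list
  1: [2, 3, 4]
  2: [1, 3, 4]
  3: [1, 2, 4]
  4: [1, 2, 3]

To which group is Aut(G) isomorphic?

Every vertex has degree 3, so G is the complete graph K_4. Any permutation of the 4 vertices preserves K_4, so Aut(K_4) = S_4 of order 4! = 24.

the symmetric group on 4 letters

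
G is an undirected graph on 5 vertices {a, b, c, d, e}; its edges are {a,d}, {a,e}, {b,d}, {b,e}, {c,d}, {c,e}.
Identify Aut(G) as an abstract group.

S_3 × S_2

The vertices split by degree into {d, e} (degree 3) and {a, b, c} (degree 2); every edge runs between the two parts, so G is the complete bipartite graph K_{2,3}. The parts have unequal sizes, so no automorphism swaps them; each part is permuted independently, giving S_3 × S_2 of order 3!·2! = 12.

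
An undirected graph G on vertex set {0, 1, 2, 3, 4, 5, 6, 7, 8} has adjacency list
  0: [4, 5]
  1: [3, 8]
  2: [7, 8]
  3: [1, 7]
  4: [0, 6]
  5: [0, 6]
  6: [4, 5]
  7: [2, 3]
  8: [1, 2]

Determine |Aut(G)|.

80

G has two connected components, {1, 2, 3, 7, 8} and {0, 4, 5, 6}; each is 2-regular, so G = C_5 ⊔ C_4. The components are non-isomorphic (different sizes), so Aut(G) = Aut(C_4) × Aut(C_5) = D_4 × D_5 of order 8·10 = 80.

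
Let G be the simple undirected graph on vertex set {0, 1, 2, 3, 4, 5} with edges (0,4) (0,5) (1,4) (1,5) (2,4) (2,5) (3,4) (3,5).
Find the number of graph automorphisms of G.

The vertices split by degree into {4, 5} (degree 4) and {0, 1, 2, 3} (degree 2); every edge runs between the two parts, so G is the complete bipartite graph K_{2,4}. Automorphisms preserve the bipartition setwise (since the parts differ in size) and act as S_4 × S_2 within it; |Aut| = 48.

48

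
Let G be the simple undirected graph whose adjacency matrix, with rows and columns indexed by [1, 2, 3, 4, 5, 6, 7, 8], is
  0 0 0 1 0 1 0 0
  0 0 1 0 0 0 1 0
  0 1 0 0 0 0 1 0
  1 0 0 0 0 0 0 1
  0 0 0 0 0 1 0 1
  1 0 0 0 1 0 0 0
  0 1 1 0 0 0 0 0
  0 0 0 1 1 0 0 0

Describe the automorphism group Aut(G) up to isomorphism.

D_3 × D_5

G has two connected components, {1, 4, 5, 6, 8} and {2, 3, 7}; each is 2-regular, so G = C_5 ⊔ C_3. The components are non-isomorphic (different sizes), so Aut(G) = Aut(C_3) × Aut(C_5) = D_3 × D_5 of order 6·10 = 60.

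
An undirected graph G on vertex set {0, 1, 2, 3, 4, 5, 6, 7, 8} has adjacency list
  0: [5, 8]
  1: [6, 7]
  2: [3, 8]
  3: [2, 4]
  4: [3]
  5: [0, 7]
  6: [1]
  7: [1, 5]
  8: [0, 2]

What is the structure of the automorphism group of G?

the cyclic group of order 2

The degree sequence is [2, 2, 2, 2, 1, 2, 1, 2, 2]; the two degree-1 vertices 4 and 6 are the ends of a path, so G = P_9. A path has exactly one nontrivial symmetry — reversal — giving Aut(G) of order 2.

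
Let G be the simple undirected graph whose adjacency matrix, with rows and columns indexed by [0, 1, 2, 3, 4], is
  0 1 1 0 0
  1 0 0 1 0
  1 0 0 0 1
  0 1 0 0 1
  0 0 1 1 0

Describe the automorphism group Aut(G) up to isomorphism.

Every vertex has degree 2 and the graph is connected, so G is the 5-cycle C_5. The automorphisms of the 5-cycle are exactly the symmetries of a regular 5-gon: the dihedral group D_5, |D_5| = 10.

the dihedral group of order 10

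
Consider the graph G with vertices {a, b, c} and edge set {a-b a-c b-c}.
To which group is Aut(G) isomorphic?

All 3 vertices are pairwise adjacent: G = K_3. Every bijection on the vertex set is an automorphism of K_3; hence Aut(K_3) ≅ S_3, order 6.

the symmetric group on 3 letters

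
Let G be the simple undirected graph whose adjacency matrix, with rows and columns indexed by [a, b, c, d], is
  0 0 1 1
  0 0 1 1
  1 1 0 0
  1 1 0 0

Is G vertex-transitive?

G is 2-regular and bipartite with parts {a, b} and {c, d} (each part is independent and every cross-pair is an edge), so G = K_{2,2}. Each part can be permuted independently (S_2 × S_2) and the two equal-size parts can also be swapped, giving (S_2 × S_2) ⋊ Z_2 of order 2·(2!)² = 8. This group acts transitively on the 4 vertices.

Yes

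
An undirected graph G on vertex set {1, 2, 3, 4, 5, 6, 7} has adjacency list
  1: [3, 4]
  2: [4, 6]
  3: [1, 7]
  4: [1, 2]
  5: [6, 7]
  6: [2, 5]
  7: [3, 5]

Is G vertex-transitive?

G is 2-regular and connected on 7 vertices, i.e. the cycle C_7. C_7 has 7 rotations and 7 reflections, so Aut(C_7) ≅ D_7 of order 14. Under this action every vertex can be carried to every other, so G is vertex-transitive.

Yes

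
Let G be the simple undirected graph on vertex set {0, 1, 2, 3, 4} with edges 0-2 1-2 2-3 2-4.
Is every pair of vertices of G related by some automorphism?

No

Vertex 2 is the only vertex of degree 4, so every automorphism fixes it; G is not vertex-transitive.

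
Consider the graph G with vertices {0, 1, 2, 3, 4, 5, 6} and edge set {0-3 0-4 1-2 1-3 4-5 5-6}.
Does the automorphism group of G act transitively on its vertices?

Automorphisms preserve degree, but G has vertices of degree 1 and vertices of degree 2; no automorphism maps one to the other, so G is not vertex-transitive.

No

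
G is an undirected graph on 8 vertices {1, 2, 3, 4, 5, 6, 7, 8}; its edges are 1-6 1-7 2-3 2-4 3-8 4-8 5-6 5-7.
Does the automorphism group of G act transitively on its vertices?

Yes

G has two connected components, {1, 5, 6, 7} and {2, 3, 4, 8}; each is 2-regular, so G = C_4 ⊔ C_4. With two isomorphic components, Aut(G) = Aut(C_4) ≀ S_2 = (D_4 × D_4) ⋊ Z_2: permute each cycle by D_4, then optionally swap the two cycles. Order 2·(2·4)² = 128. Under this action every vertex can be carried to every other, so G is vertex-transitive.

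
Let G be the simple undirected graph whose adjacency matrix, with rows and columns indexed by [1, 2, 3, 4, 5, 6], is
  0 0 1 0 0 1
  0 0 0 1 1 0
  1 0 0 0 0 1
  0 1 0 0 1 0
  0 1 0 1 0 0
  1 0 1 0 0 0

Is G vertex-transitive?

Yes

G has two connected components, {1, 3, 6} and {2, 4, 5}; each is 2-regular, so G = C_3 ⊔ C_3. Aut of a disjoint union of two copies of C_3 is the wreath product D_3 ≀ Z_2, of order 2·6² = 72. This group acts transitively on the 6 vertices.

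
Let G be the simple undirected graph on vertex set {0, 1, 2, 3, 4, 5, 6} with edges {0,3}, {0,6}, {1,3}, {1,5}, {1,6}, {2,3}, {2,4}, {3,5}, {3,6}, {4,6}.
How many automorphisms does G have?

Degrees alone do not determine every vertex (e.g. 0 and 2 both have degree 2), but their neighbour-degree multisets differ: N(0) has degrees [4, 5] while N(2) has degrees [2, 5]. Repeating this refinement separates all vertices, so the only automorphism is the identity.

1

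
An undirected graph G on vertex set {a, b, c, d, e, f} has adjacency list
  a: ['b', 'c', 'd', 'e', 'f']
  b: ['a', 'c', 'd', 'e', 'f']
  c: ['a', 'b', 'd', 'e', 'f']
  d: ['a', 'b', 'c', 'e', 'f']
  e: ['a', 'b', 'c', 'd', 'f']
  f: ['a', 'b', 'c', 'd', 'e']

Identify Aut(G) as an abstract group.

S_6

All 6 vertices are pairwise adjacent: G = K_6. Any permutation of the 6 vertices preserves K_6, so Aut(K_6) = S_6 of order 6! = 720.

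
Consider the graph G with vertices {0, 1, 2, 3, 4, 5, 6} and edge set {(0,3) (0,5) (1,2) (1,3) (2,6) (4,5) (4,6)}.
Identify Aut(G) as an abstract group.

Every vertex has degree 2 and the graph is connected, so G is the 7-cycle C_7. C_7 has 7 rotations and 7 reflections, so Aut(C_7) ≅ D_7 of order 14.

D_7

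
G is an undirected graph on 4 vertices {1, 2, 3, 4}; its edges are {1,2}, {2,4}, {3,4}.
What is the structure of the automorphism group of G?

The degree sequence is [1, 2, 1, 2]; the two degree-1 vertices 1 and 3 are the ends of a path, so G = P_4. The only nontrivial automorphism of a path is the end-to-end reflection, so Aut(G) ≅ Z_2.

C_2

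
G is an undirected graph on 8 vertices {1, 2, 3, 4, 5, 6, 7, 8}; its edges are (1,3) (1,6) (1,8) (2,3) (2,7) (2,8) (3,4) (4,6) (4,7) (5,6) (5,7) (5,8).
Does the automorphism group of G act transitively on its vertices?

G is 3-regular and bipartite on 2^3 = 8 vertices with girth 4; it is the hypercube graph Q_3. Aut(Q_3) consists of the signed permutations of the 3 coordinate axes: 3! permutations times 2^3 sign flips, so |Aut| = 2^3·3! = 48. Under this action every vertex can be carried to every other, so G is vertex-transitive.

Yes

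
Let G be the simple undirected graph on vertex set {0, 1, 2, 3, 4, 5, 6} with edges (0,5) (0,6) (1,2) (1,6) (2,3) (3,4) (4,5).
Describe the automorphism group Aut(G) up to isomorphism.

D_7

Every vertex has degree 2 and the graph is connected, so G is the 7-cycle C_7. C_7 has 7 rotations and 7 reflections, so Aut(C_7) ≅ D_7 of order 14.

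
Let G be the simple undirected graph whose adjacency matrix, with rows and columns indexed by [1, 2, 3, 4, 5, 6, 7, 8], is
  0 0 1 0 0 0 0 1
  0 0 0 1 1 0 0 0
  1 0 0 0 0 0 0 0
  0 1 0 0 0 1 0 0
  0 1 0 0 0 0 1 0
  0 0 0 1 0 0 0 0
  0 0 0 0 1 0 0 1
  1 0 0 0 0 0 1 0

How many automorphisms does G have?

2

The degree sequence is [2, 2, 1, 2, 2, 1, 2, 2]; the two degree-1 vertices 3 and 6 are the ends of a path, so G = P_8. The only nontrivial automorphism of a path is the end-to-end reflection, so Aut(G) ≅ Z_2.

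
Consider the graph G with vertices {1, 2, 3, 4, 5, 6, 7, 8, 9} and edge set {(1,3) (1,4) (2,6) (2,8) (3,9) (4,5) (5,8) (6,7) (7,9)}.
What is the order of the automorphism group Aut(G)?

Every vertex has degree 2 and the graph is connected, so G is the 9-cycle C_9. C_9 has 9 rotations and 9 reflections, so Aut(C_9) ≅ D_9 of order 18.

18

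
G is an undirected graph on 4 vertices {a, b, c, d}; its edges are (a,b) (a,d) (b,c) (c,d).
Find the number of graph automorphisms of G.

G is 2-regular and bipartite on 2^2 = 4 vertices with girth 4; it is the hypercube graph Q_2. Aut(Q_2) consists of the signed permutations of the 2 coordinate axes: 2! permutations times 2^2 sign flips, so |Aut| = 2^2·2! = 8.

8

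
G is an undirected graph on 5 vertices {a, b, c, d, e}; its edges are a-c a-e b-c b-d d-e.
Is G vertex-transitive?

G is 2-regular and connected on 5 vertices, i.e. the cycle C_5. The automorphisms of the 5-cycle are exactly the symmetries of a regular 5-gon: the dihedral group D_5, |D_5| = 10. This group acts transitively on the 5 vertices.

Yes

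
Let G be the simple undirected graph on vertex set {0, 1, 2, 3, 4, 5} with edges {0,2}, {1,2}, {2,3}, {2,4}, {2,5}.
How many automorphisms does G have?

Vertex 2 has degree 5 and every other vertex has degree 1, so G is the star K_{1,5} with centre 2. The 5 leaves are pairwise interchangeable while the centre is fixed, giving Aut(G) = S_5.

120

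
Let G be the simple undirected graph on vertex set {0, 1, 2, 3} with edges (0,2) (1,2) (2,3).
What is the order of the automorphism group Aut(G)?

6

Vertex 2 has degree 3 and every other vertex has degree 1, so G is the star K_{1,3} with centre 2. The 3 leaves are pairwise interchangeable while the centre is fixed, giving Aut(G) = S_3.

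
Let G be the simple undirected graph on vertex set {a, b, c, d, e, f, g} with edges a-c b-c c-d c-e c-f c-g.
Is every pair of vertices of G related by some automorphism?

No

Vertex c is the only vertex of degree 6, so every automorphism fixes it; G is not vertex-transitive.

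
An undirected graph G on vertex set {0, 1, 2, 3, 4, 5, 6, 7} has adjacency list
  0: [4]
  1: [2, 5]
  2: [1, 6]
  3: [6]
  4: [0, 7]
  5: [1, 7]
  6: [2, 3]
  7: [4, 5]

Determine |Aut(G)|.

2

The degree sequence is [1, 2, 2, 1, 2, 2, 2, 2]; the two degree-1 vertices 0 and 3 are the ends of a path, so G = P_8. A path has exactly one nontrivial symmetry — reversal — giving Aut(G) of order 2.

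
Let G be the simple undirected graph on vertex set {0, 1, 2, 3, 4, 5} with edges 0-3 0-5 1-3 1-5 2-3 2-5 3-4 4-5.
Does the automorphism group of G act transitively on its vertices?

Automorphisms preserve degree, but G has vertices of degree 2 and vertices of degree 4; no automorphism maps one to the other, so G is not vertex-transitive.

No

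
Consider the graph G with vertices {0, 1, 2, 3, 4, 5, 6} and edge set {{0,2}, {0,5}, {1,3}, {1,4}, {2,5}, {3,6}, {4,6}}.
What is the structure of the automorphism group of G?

D_4 × D_3

G has two connected components, {1, 3, 4, 6} and {0, 2, 5}; each is 2-regular, so G = C_4 ⊔ C_3. The components are non-isomorphic (different sizes), so Aut(G) = Aut(C_4) × Aut(C_3) = D_4 × D_3 of order 8·6 = 48.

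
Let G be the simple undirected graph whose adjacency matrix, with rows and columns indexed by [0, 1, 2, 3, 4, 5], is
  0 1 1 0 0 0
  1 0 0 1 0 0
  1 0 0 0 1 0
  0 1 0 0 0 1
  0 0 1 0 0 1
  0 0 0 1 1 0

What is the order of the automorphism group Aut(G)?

12

Every vertex has degree 2 and the graph is connected, so G is the 6-cycle C_6. C_6 has 6 rotations and 6 reflections, so Aut(C_6) ≅ D_6 of order 12.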